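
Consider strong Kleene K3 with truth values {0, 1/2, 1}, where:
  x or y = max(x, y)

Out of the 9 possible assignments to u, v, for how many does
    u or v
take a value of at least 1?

5

u = 0, v = 0 ↦ 0  <
u = 0, v = 1/2 ↦ 1/2  <
u = 0, v = 1 ↦ 1  ≥
u = 1/2, v = 0 ↦ 1/2  <
u = 1/2, v = 1/2 ↦ 1/2  <
u = 1/2, v = 1 ↦ 1  ≥
u = 1, v = 0 ↦ 1  ≥
u = 1, v = 1/2 ↦ 1  ≥
u = 1, v = 1 ↦ 1  ≥
So 5 of the 9 assignments meet the threshold.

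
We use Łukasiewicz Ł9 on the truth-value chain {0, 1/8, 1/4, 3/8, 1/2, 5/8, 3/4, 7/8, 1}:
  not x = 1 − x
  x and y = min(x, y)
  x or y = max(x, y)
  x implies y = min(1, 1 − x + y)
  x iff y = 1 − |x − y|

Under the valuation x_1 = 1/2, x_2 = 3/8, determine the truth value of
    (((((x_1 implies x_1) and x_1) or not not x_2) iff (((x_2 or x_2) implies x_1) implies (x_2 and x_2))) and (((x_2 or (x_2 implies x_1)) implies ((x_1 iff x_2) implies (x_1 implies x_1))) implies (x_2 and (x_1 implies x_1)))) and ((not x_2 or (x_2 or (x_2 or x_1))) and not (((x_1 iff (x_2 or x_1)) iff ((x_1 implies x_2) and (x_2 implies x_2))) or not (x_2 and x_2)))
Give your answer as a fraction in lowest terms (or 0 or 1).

1/8

x_1 implies x_1 = 1/2 implies 1/2 = 1
(x_1 implies x_1) and x_1 = 1 and 1/2 = 1/2
not x_2 = not 3/8 = 5/8
not not x_2 = not 5/8 = 3/8
((x_1 implies x_1) and x_1) or not not x_2 = 1/2 or 3/8 = 1/2
x_2 or x_2 = 3/8 or 3/8 = 3/8
(x_2 or x_2) implies x_1 = 3/8 implies 1/2 = 1
x_2 and x_2 = 3/8 and 3/8 = 3/8
((x_2 or x_2) implies x_1) implies (x_2 and x_2) = 1 implies 3/8 = 3/8
(((x_1 implies x_1) and x_1) or not not x_2) iff (((x_2 or x_2) implies x_1) implies (x_2 and x_2)) = 1/2 iff 3/8 = 7/8
x_2 implies x_1 = 3/8 implies 1/2 = 1
x_2 or (x_2 implies x_1) = 3/8 or 1 = 1
x_1 iff x_2 = 1/2 iff 3/8 = 7/8
x_1 implies x_1 = 1/2 implies 1/2 = 1
(x_1 iff x_2) implies (x_1 implies x_1) = 7/8 implies 1 = 1
(x_2 or (x_2 implies x_1)) implies ((x_1 iff x_2) implies (x_1 implies x_1)) = 1 implies 1 = 1
x_1 implies x_1 = 1/2 implies 1/2 = 1
x_2 and (x_1 implies x_1) = 3/8 and 1 = 3/8
((x_2 or (x_2 implies x_1)) implies ((x_1 iff x_2) implies (x_1 implies x_1))) implies (x_2 and (x_1 implies x_1)) = 1 implies 3/8 = 3/8
((((x_1 implies x_1) and x_1) or not not x_2) iff (((x_2 or x_2) implies x_1) implies (x_2 and x_2))) and (((x_2 or (x_2 implies x_1)) implies ((x_1 iff x_2) implies (x_1 implies x_1))) implies (x_2 and (x_1 implies x_1))) = 7/8 and 3/8 = 3/8
not x_2 = not 3/8 = 5/8
x_2 or x_1 = 3/8 or 1/2 = 1/2
x_2 or (x_2 or x_1) = 3/8 or 1/2 = 1/2
not x_2 or (x_2 or (x_2 or x_1)) = 5/8 or 1/2 = 5/8
x_2 or x_1 = 3/8 or 1/2 = 1/2
x_1 iff (x_2 or x_1) = 1/2 iff 1/2 = 1
x_1 implies x_2 = 1/2 implies 3/8 = 7/8
x_2 implies x_2 = 3/8 implies 3/8 = 1
(x_1 implies x_2) and (x_2 implies x_2) = 7/8 and 1 = 7/8
(x_1 iff (x_2 or x_1)) iff ((x_1 implies x_2) and (x_2 implies x_2)) = 1 iff 7/8 = 7/8
x_2 and x_2 = 3/8 and 3/8 = 3/8
not (x_2 and x_2) = not 3/8 = 5/8
((x_1 iff (x_2 or x_1)) iff ((x_1 implies x_2) and (x_2 implies x_2))) or not (x_2 and x_2) = 7/8 or 5/8 = 7/8
not (((x_1 iff (x_2 or x_1)) iff ((x_1 implies x_2) and (x_2 implies x_2))) or not (x_2 and x_2)) = not 7/8 = 1/8
(not x_2 or (x_2 or (x_2 or x_1))) and not (((x_1 iff (x_2 or x_1)) iff ((x_1 implies x_2) and (x_2 implies x_2))) or not (x_2 and x_2)) = 5/8 and 1/8 = 1/8
(((((x_1 implies x_1) and x_1) or not not x_2) iff (((x_2 or x_2) implies x_1) implies (x_2 and x_2))) and (((x_2 or (x_2 implies x_1)) implies ((x_1 iff x_2) implies (x_1 implies x_1))) implies (x_2 and (x_1 implies x_1)))) and ((not x_2 or (x_2 or (x_2 or x_1))) and not (((x_1 iff (x_2 or x_1)) iff ((x_1 implies x_2) and (x_2 implies x_2))) or not (x_2 and x_2))) = 3/8 and 1/8 = 1/8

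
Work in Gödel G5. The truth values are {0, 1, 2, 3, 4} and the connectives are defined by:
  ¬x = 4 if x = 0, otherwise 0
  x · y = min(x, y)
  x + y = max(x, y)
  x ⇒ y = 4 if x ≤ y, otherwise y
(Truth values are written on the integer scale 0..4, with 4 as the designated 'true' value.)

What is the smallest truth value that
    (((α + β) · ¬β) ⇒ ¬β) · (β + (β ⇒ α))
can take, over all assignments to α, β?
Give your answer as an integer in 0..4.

Take α = 0, β = 1:
α + β = 0 + 1 = 1
¬β = ¬1 = 0
(α + β) · ¬β = 1 · 0 = 0
¬β = ¬1 = 0
((α + β) · ¬β) ⇒ ¬β = 0 ⇒ 0 = 4
β ⇒ α = 1 ⇒ 0 = 0
β + (β ⇒ α) = 1 + 0 = 1
(((α + β) · ¬β) ⇒ ¬β) · (β + (β ⇒ α)) = 4 · 1 = 1
No assignment yields a value below 1, so this is the minimum.

1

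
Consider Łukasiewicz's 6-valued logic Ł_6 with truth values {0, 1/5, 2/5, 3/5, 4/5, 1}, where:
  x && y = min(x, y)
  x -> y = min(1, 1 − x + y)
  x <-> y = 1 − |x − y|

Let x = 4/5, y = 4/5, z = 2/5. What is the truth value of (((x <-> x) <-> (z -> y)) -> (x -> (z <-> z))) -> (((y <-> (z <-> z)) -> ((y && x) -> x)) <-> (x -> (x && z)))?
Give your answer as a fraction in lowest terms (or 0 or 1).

3/5

x <-> x = 4/5 <-> 4/5 = 1
z -> y = 2/5 -> 4/5 = 1
(x <-> x) <-> (z -> y) = 1 <-> 1 = 1
z <-> z = 2/5 <-> 2/5 = 1
x -> (z <-> z) = 4/5 -> 1 = 1
((x <-> x) <-> (z -> y)) -> (x -> (z <-> z)) = 1 -> 1 = 1
z <-> z = 2/5 <-> 2/5 = 1
y <-> (z <-> z) = 4/5 <-> 1 = 4/5
y && x = 4/5 && 4/5 = 4/5
(y && x) -> x = 4/5 -> 4/5 = 1
(y <-> (z <-> z)) -> ((y && x) -> x) = 4/5 -> 1 = 1
x && z = 4/5 && 2/5 = 2/5
x -> (x && z) = 4/5 -> 2/5 = 3/5
((y <-> (z <-> z)) -> ((y && x) -> x)) <-> (x -> (x && z)) = 1 <-> 3/5 = 3/5
(((x <-> x) <-> (z -> y)) -> (x -> (z <-> z))) -> (((y <-> (z <-> z)) -> ((y && x) -> x)) <-> (x -> (x && z))) = 1 -> 3/5 = 3/5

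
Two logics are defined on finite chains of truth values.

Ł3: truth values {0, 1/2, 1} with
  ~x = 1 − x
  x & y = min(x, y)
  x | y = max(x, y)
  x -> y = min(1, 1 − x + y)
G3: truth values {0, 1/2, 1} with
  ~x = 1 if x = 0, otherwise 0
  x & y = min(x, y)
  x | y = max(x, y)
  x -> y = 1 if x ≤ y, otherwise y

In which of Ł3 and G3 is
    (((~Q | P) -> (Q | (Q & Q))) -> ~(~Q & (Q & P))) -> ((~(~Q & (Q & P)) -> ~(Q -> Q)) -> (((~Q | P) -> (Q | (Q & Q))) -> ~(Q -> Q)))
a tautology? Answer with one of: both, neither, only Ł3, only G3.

In Ł3: every assignment gives 1 — tautology.
In G3: every assignment gives 1 — tautology.

both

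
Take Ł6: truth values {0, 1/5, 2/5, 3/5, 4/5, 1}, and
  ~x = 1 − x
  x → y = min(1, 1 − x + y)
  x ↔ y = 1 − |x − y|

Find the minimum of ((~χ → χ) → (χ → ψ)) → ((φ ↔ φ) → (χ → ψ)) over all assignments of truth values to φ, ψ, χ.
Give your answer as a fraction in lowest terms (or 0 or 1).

Take φ = 0, ψ = 0, χ = 1/5:
~χ = ~1/5 = 4/5
~χ → χ = 4/5 → 1/5 = 2/5
χ → ψ = 1/5 → 0 = 4/5
(~χ → χ) → (χ → ψ) = 2/5 → 4/5 = 1
φ ↔ φ = 0 ↔ 0 = 1
χ → ψ = 1/5 → 0 = 4/5
(φ ↔ φ) → (χ → ψ) = 1 → 4/5 = 4/5
((~χ → χ) → (χ → ψ)) → ((φ ↔ φ) → (χ → ψ)) = 1 → 4/5 = 4/5
No assignment yields a value below 4/5, so this is the minimum.

4/5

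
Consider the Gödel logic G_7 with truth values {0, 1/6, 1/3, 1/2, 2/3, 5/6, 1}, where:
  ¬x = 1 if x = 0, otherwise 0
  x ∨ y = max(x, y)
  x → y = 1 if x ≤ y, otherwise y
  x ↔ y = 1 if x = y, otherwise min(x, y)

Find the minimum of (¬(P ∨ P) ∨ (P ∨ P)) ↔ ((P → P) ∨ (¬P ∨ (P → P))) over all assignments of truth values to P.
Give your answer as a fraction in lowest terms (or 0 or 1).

1/6

Take P = 1/6:
P ∨ P = 1/6 ∨ 1/6 = 1/6
¬(P ∨ P) = ¬1/6 = 0
P ∨ P = 1/6 ∨ 1/6 = 1/6
¬(P ∨ P) ∨ (P ∨ P) = 0 ∨ 1/6 = 1/6
P → P = 1/6 → 1/6 = 1
¬P = ¬1/6 = 0
P → P = 1/6 → 1/6 = 1
¬P ∨ (P → P) = 0 ∨ 1 = 1
(P → P) ∨ (¬P ∨ (P → P)) = 1 ∨ 1 = 1
(¬(P ∨ P) ∨ (P ∨ P)) ↔ ((P → P) ∨ (¬P ∨ (P → P))) = 1/6 ↔ 1 = 1/6
No assignment yields a value below 1/6, so this is the minimum.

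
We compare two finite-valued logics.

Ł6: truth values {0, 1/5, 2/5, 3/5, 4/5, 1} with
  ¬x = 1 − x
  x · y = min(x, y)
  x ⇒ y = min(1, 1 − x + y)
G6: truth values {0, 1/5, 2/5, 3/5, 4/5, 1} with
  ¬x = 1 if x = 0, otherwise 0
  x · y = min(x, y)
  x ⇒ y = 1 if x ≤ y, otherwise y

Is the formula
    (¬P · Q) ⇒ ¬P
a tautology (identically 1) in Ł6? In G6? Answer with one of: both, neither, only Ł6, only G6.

In Ł6: every assignment gives 1 — tautology.
In G6: every assignment gives 1 — tautology.

both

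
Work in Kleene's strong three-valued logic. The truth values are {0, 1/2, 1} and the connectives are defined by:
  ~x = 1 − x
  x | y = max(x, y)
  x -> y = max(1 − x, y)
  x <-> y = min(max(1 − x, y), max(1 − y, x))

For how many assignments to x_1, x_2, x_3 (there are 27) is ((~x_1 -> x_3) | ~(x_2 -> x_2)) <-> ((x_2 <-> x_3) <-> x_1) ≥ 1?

value 1: 4 assignments (counts)
value 1/2: 19 assignments
value 0: 4 assignments
So 4 of the 27 assignments meet the threshold.

4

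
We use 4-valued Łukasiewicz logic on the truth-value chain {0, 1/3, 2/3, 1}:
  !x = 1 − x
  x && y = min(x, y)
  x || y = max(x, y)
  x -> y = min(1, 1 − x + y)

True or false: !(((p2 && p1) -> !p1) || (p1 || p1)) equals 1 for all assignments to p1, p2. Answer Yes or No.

Counterexample: take p1 = 0, p2 = 0.
p2 && p1 = 0 && 0 = 0
!p1 = !0 = 1
(p2 && p1) -> !p1 = 0 -> 1 = 1
p1 || p1 = 0 || 0 = 0
((p2 && p1) -> !p1) || (p1 || p1) = 1 || 0 = 1
!(((p2 && p1) -> !p1) || (p1 || p1)) = !1 = 0
This gives 0 ≠ 1.

No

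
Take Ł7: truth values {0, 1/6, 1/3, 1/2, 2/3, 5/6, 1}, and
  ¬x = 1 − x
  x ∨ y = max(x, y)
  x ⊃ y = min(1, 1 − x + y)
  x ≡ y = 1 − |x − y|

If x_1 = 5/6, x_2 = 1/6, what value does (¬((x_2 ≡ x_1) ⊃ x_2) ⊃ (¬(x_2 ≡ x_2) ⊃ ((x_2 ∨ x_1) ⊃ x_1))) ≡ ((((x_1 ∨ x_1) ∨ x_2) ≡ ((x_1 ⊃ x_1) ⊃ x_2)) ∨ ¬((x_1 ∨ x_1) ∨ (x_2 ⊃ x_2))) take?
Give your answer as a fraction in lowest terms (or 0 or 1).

1/3

x_2 ≡ x_1 = 1/6 ≡ 5/6 = 1/3
(x_2 ≡ x_1) ⊃ x_2 = 1/3 ⊃ 1/6 = 5/6
¬((x_2 ≡ x_1) ⊃ x_2) = ¬5/6 = 1/6
x_2 ≡ x_2 = 1/6 ≡ 1/6 = 1
¬(x_2 ≡ x_2) = ¬1 = 0
x_2 ∨ x_1 = 1/6 ∨ 5/6 = 5/6
(x_2 ∨ x_1) ⊃ x_1 = 5/6 ⊃ 5/6 = 1
¬(x_2 ≡ x_2) ⊃ ((x_2 ∨ x_1) ⊃ x_1) = 0 ⊃ 1 = 1
¬((x_2 ≡ x_1) ⊃ x_2) ⊃ (¬(x_2 ≡ x_2) ⊃ ((x_2 ∨ x_1) ⊃ x_1)) = 1/6 ⊃ 1 = 1
x_1 ∨ x_1 = 5/6 ∨ 5/6 = 5/6
(x_1 ∨ x_1) ∨ x_2 = 5/6 ∨ 1/6 = 5/6
x_1 ⊃ x_1 = 5/6 ⊃ 5/6 = 1
(x_1 ⊃ x_1) ⊃ x_2 = 1 ⊃ 1/6 = 1/6
((x_1 ∨ x_1) ∨ x_2) ≡ ((x_1 ⊃ x_1) ⊃ x_2) = 5/6 ≡ 1/6 = 1/3
x_1 ∨ x_1 = 5/6 ∨ 5/6 = 5/6
x_2 ⊃ x_2 = 1/6 ⊃ 1/6 = 1
(x_1 ∨ x_1) ∨ (x_2 ⊃ x_2) = 5/6 ∨ 1 = 1
¬((x_1 ∨ x_1) ∨ (x_2 ⊃ x_2)) = ¬1 = 0
(((x_1 ∨ x_1) ∨ x_2) ≡ ((x_1 ⊃ x_1) ⊃ x_2)) ∨ ¬((x_1 ∨ x_1) ∨ (x_2 ⊃ x_2)) = 1/3 ∨ 0 = 1/3
(¬((x_2 ≡ x_1) ⊃ x_2) ⊃ (¬(x_2 ≡ x_2) ⊃ ((x_2 ∨ x_1) ⊃ x_1))) ≡ ((((x_1 ∨ x_1) ∨ x_2) ≡ ((x_1 ⊃ x_1) ⊃ x_2)) ∨ ¬((x_1 ∨ x_1) ∨ (x_2 ⊃ x_2))) = 1 ≡ 1/3 = 1/3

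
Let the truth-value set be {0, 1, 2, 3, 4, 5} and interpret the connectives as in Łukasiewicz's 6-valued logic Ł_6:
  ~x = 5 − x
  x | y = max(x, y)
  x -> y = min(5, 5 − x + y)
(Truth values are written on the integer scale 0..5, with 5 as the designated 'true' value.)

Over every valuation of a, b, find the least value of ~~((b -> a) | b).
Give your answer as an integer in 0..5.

Take a = 0, b = 2:
b -> a = 2 -> 0 = 3
(b -> a) | b = 3 | 2 = 3
~((b -> a) | b) = ~3 = 2
~~((b -> a) | b) = ~2 = 3
No assignment yields a value below 3, so this is the minimum.

3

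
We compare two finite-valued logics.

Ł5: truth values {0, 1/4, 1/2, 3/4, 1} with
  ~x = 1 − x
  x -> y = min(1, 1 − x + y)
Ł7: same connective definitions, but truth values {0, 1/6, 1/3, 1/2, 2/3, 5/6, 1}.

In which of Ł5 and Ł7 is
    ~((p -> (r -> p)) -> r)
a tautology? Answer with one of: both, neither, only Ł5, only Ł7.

In Ł5: at p = 0, r = 1/4 the value is 3/4 — not a tautology.
In Ł7: at p = 0, r = 1/6 the value is 5/6 — not a tautology.

neither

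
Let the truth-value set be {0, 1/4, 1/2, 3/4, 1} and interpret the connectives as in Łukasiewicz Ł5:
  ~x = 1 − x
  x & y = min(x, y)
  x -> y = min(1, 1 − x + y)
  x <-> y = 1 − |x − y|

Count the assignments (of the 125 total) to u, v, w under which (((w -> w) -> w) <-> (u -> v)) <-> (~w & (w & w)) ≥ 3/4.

value 1: 48 assignments (counts)
value 3/4: 18 assignments (counts)
value 1/2: 31 assignments
value 1/4: 12 assignments
value 0: 16 assignments
So 66 of the 125 assignments meet the threshold.

66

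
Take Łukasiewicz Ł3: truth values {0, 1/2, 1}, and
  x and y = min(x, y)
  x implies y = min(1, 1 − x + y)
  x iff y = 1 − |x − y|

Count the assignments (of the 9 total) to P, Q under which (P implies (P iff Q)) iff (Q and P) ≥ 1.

3

P = 0, Q = 0 ↦ 0  <
P = 0, Q = 1/2 ↦ 0  <
P = 0, Q = 1 ↦ 0  <
P = 1/2, Q = 0 ↦ 0  <
P = 1/2, Q = 1/2 ↦ 1/2  <
P = 1/2, Q = 1 ↦ 1/2  <
P = 1, Q = 0 ↦ 1  ≥
P = 1, Q = 1/2 ↦ 1  ≥
P = 1, Q = 1 ↦ 1  ≥
So 3 of the 9 assignments meet the threshold.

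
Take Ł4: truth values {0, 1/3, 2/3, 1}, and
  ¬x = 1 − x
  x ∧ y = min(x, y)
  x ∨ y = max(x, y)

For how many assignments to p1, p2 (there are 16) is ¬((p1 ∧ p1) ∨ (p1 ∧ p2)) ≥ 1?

4

p1 = 0, p2 = 0 ↦ 1  ≥
p1 = 0, p2 = 1/3 ↦ 1  ≥
p1 = 0, p2 = 2/3 ↦ 1  ≥
p1 = 0, p2 = 1 ↦ 1  ≥
p1 = 1/3, p2 = 0 ↦ 2/3  <
p1 = 1/3, p2 = 1/3 ↦ 2/3  <
p1 = 1/3, p2 = 2/3 ↦ 2/3  <
p1 = 1/3, p2 = 1 ↦ 2/3  <
p1 = 2/3, p2 = 0 ↦ 1/3  <
p1 = 2/3, p2 = 1/3 ↦ 1/3  <
p1 = 2/3, p2 = 2/3 ↦ 1/3  <
p1 = 2/3, p2 = 1 ↦ 1/3  <
p1 = 1, p2 = 0 ↦ 0  <
p1 = 1, p2 = 1/3 ↦ 0  <
p1 = 1, p2 = 2/3 ↦ 0  <
p1 = 1, p2 = 1 ↦ 0  <
So 4 of the 16 assignments meet the threshold.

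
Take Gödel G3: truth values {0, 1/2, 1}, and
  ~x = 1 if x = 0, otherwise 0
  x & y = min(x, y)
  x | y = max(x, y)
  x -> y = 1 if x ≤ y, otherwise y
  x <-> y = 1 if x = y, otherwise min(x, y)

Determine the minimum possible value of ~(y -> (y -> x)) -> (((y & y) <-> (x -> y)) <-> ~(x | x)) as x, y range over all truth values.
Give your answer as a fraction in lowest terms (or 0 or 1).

1/2

Take x = 0, y = 1/2:
y -> x = 1/2 -> 0 = 0
y -> (y -> x) = 1/2 -> 0 = 0
~(y -> (y -> x)) = ~0 = 1
y & y = 1/2 & 1/2 = 1/2
x -> y = 0 -> 1/2 = 1
(y & y) <-> (x -> y) = 1/2 <-> 1 = 1/2
x | x = 0 | 0 = 0
~(x | x) = ~0 = 1
((y & y) <-> (x -> y)) <-> ~(x | x) = 1/2 <-> 1 = 1/2
~(y -> (y -> x)) -> (((y & y) <-> (x -> y)) <-> ~(x | x)) = 1 -> 1/2 = 1/2
No assignment yields a value below 1/2, so this is the minimum.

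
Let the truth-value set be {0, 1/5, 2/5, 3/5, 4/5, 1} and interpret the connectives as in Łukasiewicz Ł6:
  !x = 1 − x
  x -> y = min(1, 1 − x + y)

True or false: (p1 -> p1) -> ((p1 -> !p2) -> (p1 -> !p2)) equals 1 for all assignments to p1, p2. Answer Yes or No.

Yes

At p1 = 1/5, p2 = 3/5, for instance:
p1 -> p1 = 1/5 -> 1/5 = 1
!p2 = !3/5 = 2/5
p1 -> !p2 = 1/5 -> 2/5 = 1
p1 -> !p2 = 1/5 -> 2/5 = 1
(p1 -> !p2) -> (p1 -> !p2) = 1 -> 1 = 1
(p1 -> p1) -> ((p1 -> !p2) -> (p1 -> !p2)) = 1 -> 1 = 1
and checking the remaining 35 assignments likewise gives ≥ 1 in every case.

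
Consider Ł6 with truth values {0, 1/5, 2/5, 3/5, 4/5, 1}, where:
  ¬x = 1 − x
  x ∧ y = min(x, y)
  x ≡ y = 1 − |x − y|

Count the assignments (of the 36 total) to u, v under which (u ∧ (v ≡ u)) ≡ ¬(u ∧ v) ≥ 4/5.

value 1: 2 assignments (counts)
value 4/5: 10 assignments (counts)
value 3/5: 3 assignments
value 2/5: 11 assignments
value 1/5: 2 assignments
value 0: 8 assignments
So 12 of the 36 assignments meet the threshold.

12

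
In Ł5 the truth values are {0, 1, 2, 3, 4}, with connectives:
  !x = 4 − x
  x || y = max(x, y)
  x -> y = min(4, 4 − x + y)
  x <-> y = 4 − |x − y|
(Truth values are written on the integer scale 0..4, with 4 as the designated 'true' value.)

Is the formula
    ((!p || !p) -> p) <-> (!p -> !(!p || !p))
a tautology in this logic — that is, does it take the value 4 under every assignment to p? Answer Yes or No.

Yes

p = 0 ↦ 4
p = 1 ↦ 4
p = 2 ↦ 4
p = 3 ↦ 4
p = 4 ↦ 4
Every assignment gives a value ≥ 4.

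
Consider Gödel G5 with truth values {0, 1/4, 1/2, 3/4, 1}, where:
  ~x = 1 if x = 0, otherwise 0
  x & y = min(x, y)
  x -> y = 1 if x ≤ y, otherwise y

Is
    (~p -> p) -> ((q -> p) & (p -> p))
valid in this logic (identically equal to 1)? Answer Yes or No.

No

Counterexample: take p = 1/4, q = 1/2.
~p = ~1/4 = 0
~p -> p = 0 -> 1/4 = 1
q -> p = 1/2 -> 1/4 = 1/4
p -> p = 1/4 -> 1/4 = 1
(q -> p) & (p -> p) = 1/4 & 1 = 1/4
(~p -> p) -> ((q -> p) & (p -> p)) = 1 -> 1/4 = 1/4
This gives 1/4 ≠ 1.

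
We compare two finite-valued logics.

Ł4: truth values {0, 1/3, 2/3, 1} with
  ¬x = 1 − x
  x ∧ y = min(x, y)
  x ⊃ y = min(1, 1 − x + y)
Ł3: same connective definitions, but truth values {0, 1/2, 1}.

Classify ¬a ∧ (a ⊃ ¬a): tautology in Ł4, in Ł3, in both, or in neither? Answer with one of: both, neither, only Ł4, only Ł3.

In Ł4: at a = 1/3 the value is 2/3 — not a tautology.
In Ł3: at a = 1/2 the value is 1/2 — not a tautology.

neither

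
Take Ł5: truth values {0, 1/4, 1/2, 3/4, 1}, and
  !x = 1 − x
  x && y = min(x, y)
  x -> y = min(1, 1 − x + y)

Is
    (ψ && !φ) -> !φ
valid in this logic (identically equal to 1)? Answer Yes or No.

At φ = 1, ψ = 1/2, for instance:
!φ = !1 = 0
ψ && !φ = 1/2 && 0 = 0
(ψ && !φ) -> !φ = 0 -> 0 = 1
and checking the remaining 24 assignments likewise gives ≥ 1 in every case.

Yes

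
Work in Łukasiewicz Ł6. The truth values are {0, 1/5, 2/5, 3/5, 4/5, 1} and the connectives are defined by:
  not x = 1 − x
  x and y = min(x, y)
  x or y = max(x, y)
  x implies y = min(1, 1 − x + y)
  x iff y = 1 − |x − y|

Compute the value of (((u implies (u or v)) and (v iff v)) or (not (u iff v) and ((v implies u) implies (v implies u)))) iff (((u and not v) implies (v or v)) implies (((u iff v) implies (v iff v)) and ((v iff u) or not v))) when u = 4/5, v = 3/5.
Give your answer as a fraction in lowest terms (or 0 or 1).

u or v = 4/5 or 3/5 = 4/5
u implies (u or v) = 4/5 implies 4/5 = 1
v iff v = 3/5 iff 3/5 = 1
(u implies (u or v)) and (v iff v) = 1 and 1 = 1
u iff v = 4/5 iff 3/5 = 4/5
not (u iff v) = not 4/5 = 1/5
v implies u = 3/5 implies 4/5 = 1
v implies u = 3/5 implies 4/5 = 1
(v implies u) implies (v implies u) = 1 implies 1 = 1
not (u iff v) and ((v implies u) implies (v implies u)) = 1/5 and 1 = 1/5
((u implies (u or v)) and (v iff v)) or (not (u iff v) and ((v implies u) implies (v implies u))) = 1 or 1/5 = 1
not v = not 3/5 = 2/5
u and not v = 4/5 and 2/5 = 2/5
v or v = 3/5 or 3/5 = 3/5
(u and not v) implies (v or v) = 2/5 implies 3/5 = 1
u iff v = 4/5 iff 3/5 = 4/5
v iff v = 3/5 iff 3/5 = 1
(u iff v) implies (v iff v) = 4/5 implies 1 = 1
v iff u = 3/5 iff 4/5 = 4/5
not v = not 3/5 = 2/5
(v iff u) or not v = 4/5 or 2/5 = 4/5
((u iff v) implies (v iff v)) and ((v iff u) or not v) = 1 and 4/5 = 4/5
((u and not v) implies (v or v)) implies (((u iff v) implies (v iff v)) and ((v iff u) or not v)) = 1 implies 4/5 = 4/5
(((u implies (u or v)) and (v iff v)) or (not (u iff v) and ((v implies u) implies (v implies u)))) iff (((u and not v) implies (v or v)) implies (((u iff v) implies (v iff v)) and ((v iff u) or not v))) = 1 iff 4/5 = 4/5

4/5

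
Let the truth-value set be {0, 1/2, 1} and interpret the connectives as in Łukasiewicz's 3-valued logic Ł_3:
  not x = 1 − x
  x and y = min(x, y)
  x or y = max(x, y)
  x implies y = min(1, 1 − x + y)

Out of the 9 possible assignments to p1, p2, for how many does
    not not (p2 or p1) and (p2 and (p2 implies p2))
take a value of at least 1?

p1 = 0, p2 = 0 ↦ 0  <
p1 = 0, p2 = 1/2 ↦ 1/2  <
p1 = 0, p2 = 1 ↦ 1  ≥
p1 = 1/2, p2 = 0 ↦ 0  <
p1 = 1/2, p2 = 1/2 ↦ 1/2  <
p1 = 1/2, p2 = 1 ↦ 1  ≥
p1 = 1, p2 = 0 ↦ 0  <
p1 = 1, p2 = 1/2 ↦ 1/2  <
p1 = 1, p2 = 1 ↦ 1  ≥
So 3 of the 9 assignments meet the threshold.

3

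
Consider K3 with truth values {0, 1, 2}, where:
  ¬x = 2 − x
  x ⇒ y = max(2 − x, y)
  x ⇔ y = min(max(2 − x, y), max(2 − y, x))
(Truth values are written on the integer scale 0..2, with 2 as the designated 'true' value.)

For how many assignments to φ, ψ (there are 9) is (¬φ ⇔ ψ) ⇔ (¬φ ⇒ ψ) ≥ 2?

φ = 0, ψ = 0 ↦ 2  ≥
φ = 0, ψ = 1 ↦ 1  <
φ = 0, ψ = 2 ↦ 2  ≥
φ = 1, ψ = 0 ↦ 1  <
φ = 1, ψ = 1 ↦ 1  <
φ = 1, ψ = 2 ↦ 1  <
φ = 2, ψ = 0 ↦ 2  ≥
φ = 2, ψ = 1 ↦ 1  <
φ = 2, ψ = 2 ↦ 0  <
So 3 of the 9 assignments meet the threshold.

3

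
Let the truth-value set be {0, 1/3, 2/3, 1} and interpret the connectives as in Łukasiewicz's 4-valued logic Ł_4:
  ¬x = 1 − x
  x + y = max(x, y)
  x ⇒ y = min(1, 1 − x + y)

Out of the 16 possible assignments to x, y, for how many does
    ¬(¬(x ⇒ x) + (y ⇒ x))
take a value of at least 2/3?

x = 0, y = 0 ↦ 0  <
x = 0, y = 1/3 ↦ 1/3  <
x = 0, y = 2/3 ↦ 2/3  ≥
x = 0, y = 1 ↦ 1  ≥
x = 1/3, y = 0 ↦ 0  <
x = 1/3, y = 1/3 ↦ 0  <
x = 1/3, y = 2/3 ↦ 1/3  <
x = 1/3, y = 1 ↦ 2/3  ≥
x = 2/3, y = 0 ↦ 0  <
x = 2/3, y = 1/3 ↦ 0  <
x = 2/3, y = 2/3 ↦ 0  <
x = 2/3, y = 1 ↦ 1/3  <
x = 1, y = 0 ↦ 0  <
x = 1, y = 1/3 ↦ 0  <
x = 1, y = 2/3 ↦ 0  <
x = 1, y = 1 ↦ 0  <
So 3 of the 16 assignments meet the threshold.

3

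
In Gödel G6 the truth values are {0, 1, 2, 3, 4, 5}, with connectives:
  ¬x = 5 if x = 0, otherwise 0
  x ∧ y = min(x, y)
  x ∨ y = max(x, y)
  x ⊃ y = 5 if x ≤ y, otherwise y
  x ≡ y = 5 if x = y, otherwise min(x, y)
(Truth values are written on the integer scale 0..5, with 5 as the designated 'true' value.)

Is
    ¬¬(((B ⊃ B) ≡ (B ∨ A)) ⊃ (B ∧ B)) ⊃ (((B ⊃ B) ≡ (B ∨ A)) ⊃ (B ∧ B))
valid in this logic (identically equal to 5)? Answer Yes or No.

Counterexample: take A = 2, B = 1.
B ⊃ B = 1 ⊃ 1 = 5
B ∨ A = 1 ∨ 2 = 2
(B ⊃ B) ≡ (B ∨ A) = 5 ≡ 2 = 2
B ∧ B = 1 ∧ 1 = 1
((B ⊃ B) ≡ (B ∨ A)) ⊃ (B ∧ B) = 2 ⊃ 1 = 1
¬(((B ⊃ B) ≡ (B ∨ A)) ⊃ (B ∧ B)) = ¬1 = 0
¬¬(((B ⊃ B) ≡ (B ∨ A)) ⊃ (B ∧ B)) = ¬0 = 5
¬¬(((B ⊃ B) ≡ (B ∨ A)) ⊃ (B ∧ B)) ⊃ (((B ⊃ B) ≡ (B ∨ A)) ⊃ (B ∧ B)) = 5 ⊃ 1 = 1
This gives 1 ≠ 5.

No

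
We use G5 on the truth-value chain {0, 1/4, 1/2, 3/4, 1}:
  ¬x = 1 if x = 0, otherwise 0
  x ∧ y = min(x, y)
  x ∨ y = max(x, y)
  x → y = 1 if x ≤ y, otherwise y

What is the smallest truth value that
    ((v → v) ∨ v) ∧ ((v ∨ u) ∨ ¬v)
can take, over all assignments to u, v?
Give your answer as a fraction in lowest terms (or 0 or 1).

1/4

Take u = 0, v = 1/4:
v → v = 1/4 → 1/4 = 1
(v → v) ∨ v = 1 ∨ 1/4 = 1
v ∨ u = 1/4 ∨ 0 = 1/4
¬v = ¬1/4 = 0
(v ∨ u) ∨ ¬v = 1/4 ∨ 0 = 1/4
((v → v) ∨ v) ∧ ((v ∨ u) ∨ ¬v) = 1 ∧ 1/4 = 1/4
No assignment yields a value below 1/4, so this is the minimum.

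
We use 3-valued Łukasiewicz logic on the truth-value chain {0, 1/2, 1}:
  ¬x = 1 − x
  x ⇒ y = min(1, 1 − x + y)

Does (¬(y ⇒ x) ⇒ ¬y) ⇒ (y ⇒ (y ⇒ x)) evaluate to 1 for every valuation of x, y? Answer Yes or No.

Yes

x = 0, y = 0 ↦ 1
x = 0, y = 1/2 ↦ 1
x = 0, y = 1 ↦ 1
x = 1/2, y = 0 ↦ 1
x = 1/2, y = 1/2 ↦ 1
x = 1/2, y = 1 ↦ 1
x = 1, y = 0 ↦ 1
x = 1, y = 1/2 ↦ 1
x = 1, y = 1 ↦ 1
Every assignment gives a value ≥ 1.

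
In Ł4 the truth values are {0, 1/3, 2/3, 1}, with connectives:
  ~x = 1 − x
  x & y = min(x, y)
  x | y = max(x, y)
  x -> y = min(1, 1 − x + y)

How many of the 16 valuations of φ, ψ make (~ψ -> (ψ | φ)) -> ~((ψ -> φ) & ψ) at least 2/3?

11

φ = 0, ψ = 0 ↦ 1  ≥
φ = 0, ψ = 1/3 ↦ 1  ≥
φ = 0, ψ = 2/3 ↦ 2/3  ≥
φ = 0, ψ = 1 ↦ 1  ≥
φ = 1/3, ψ = 0 ↦ 1  ≥
φ = 1/3, ψ = 1/3 ↦ 1  ≥
φ = 1/3, ψ = 2/3 ↦ 1/3  <
φ = 1/3, ψ = 1 ↦ 2/3  ≥
φ = 2/3, ψ = 0 ↦ 1  ≥
φ = 2/3, ψ = 1/3 ↦ 2/3  ≥
φ = 2/3, ψ = 2/3 ↦ 1/3  <
φ = 2/3, ψ = 1 ↦ 1/3  <
φ = 1, ψ = 0 ↦ 1  ≥
φ = 1, ψ = 1/3 ↦ 2/3  ≥
φ = 1, ψ = 2/3 ↦ 1/3  <
φ = 1, ψ = 1 ↦ 0  <
So 11 of the 16 assignments meet the threshold.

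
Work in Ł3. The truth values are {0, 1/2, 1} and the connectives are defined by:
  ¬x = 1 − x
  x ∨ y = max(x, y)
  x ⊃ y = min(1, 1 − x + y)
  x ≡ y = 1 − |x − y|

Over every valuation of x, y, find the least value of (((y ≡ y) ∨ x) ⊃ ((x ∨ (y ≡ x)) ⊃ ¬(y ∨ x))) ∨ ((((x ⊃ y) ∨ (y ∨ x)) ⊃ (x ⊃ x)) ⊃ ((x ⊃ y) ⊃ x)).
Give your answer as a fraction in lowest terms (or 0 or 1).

1/2

Take x = 1/2, y = 1/2:
y ≡ y = 1/2 ≡ 1/2 = 1
(y ≡ y) ∨ x = 1 ∨ 1/2 = 1
y ≡ x = 1/2 ≡ 1/2 = 1
x ∨ (y ≡ x) = 1/2 ∨ 1 = 1
y ∨ x = 1/2 ∨ 1/2 = 1/2
¬(y ∨ x) = ¬1/2 = 1/2
(x ∨ (y ≡ x)) ⊃ ¬(y ∨ x) = 1 ⊃ 1/2 = 1/2
((y ≡ y) ∨ x) ⊃ ((x ∨ (y ≡ x)) ⊃ ¬(y ∨ x)) = 1 ⊃ 1/2 = 1/2
x ⊃ y = 1/2 ⊃ 1/2 = 1
y ∨ x = 1/2 ∨ 1/2 = 1/2
(x ⊃ y) ∨ (y ∨ x) = 1 ∨ 1/2 = 1
x ⊃ x = 1/2 ⊃ 1/2 = 1
((x ⊃ y) ∨ (y ∨ x)) ⊃ (x ⊃ x) = 1 ⊃ 1 = 1
x ⊃ y = 1/2 ⊃ 1/2 = 1
(x ⊃ y) ⊃ x = 1 ⊃ 1/2 = 1/2
(((x ⊃ y) ∨ (y ∨ x)) ⊃ (x ⊃ x)) ⊃ ((x ⊃ y) ⊃ x) = 1 ⊃ 1/2 = 1/2
(((y ≡ y) ∨ x) ⊃ ((x ∨ (y ≡ x)) ⊃ ¬(y ∨ x))) ∨ ((((x ⊃ y) ∨ (y ∨ x)) ⊃ (x ⊃ x)) ⊃ ((x ⊃ y) ⊃ x)) = 1/2 ∨ 1/2 = 1/2
No assignment yields a value below 1/2, so this is the minimum.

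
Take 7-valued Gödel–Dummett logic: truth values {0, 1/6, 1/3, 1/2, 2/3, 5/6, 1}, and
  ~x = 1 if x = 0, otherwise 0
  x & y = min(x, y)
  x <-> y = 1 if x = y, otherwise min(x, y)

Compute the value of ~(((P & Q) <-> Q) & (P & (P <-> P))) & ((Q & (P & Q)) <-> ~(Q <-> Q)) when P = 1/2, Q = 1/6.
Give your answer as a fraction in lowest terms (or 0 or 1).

P & Q = 1/2 & 1/6 = 1/6
(P & Q) <-> Q = 1/6 <-> 1/6 = 1
P <-> P = 1/2 <-> 1/2 = 1
P & (P <-> P) = 1/2 & 1 = 1/2
((P & Q) <-> Q) & (P & (P <-> P)) = 1 & 1/2 = 1/2
~(((P & Q) <-> Q) & (P & (P <-> P))) = ~1/2 = 0
P & Q = 1/2 & 1/6 = 1/6
Q & (P & Q) = 1/6 & 1/6 = 1/6
Q <-> Q = 1/6 <-> 1/6 = 1
~(Q <-> Q) = ~1 = 0
(Q & (P & Q)) <-> ~(Q <-> Q) = 1/6 <-> 0 = 0
~(((P & Q) <-> Q) & (P & (P <-> P))) & ((Q & (P & Q)) <-> ~(Q <-> Q)) = 0 & 0 = 0

0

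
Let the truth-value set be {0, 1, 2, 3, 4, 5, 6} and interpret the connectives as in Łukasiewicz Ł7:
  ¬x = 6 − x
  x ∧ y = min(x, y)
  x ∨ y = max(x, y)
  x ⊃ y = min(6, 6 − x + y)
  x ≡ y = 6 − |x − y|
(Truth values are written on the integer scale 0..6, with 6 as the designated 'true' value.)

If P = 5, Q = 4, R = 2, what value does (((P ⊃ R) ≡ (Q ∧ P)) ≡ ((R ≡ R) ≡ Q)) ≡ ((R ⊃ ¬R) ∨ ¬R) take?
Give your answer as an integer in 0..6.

P ⊃ R = 5 ⊃ 2 = 3
Q ∧ P = 4 ∧ 5 = 4
(P ⊃ R) ≡ (Q ∧ P) = 3 ≡ 4 = 5
R ≡ R = 2 ≡ 2 = 6
(R ≡ R) ≡ Q = 6 ≡ 4 = 4
((P ⊃ R) ≡ (Q ∧ P)) ≡ ((R ≡ R) ≡ Q) = 5 ≡ 4 = 5
¬R = ¬2 = 4
R ⊃ ¬R = 2 ⊃ 4 = 6
¬R = ¬2 = 4
(R ⊃ ¬R) ∨ ¬R = 6 ∨ 4 = 6
(((P ⊃ R) ≡ (Q ∧ P)) ≡ ((R ≡ R) ≡ Q)) ≡ ((R ⊃ ¬R) ∨ ¬R) = 5 ≡ 6 = 5

5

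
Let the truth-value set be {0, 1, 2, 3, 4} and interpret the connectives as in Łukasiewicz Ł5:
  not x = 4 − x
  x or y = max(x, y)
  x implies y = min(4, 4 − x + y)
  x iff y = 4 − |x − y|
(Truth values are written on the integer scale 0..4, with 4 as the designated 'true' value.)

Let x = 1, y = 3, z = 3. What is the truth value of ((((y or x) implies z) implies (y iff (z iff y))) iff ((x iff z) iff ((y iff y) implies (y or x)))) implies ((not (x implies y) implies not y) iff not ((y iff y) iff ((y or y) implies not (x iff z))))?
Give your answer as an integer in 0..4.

y or x = 3 or 1 = 3
(y or x) implies z = 3 implies 3 = 4
z iff y = 3 iff 3 = 4
y iff (z iff y) = 3 iff 4 = 3
((y or x) implies z) implies (y iff (z iff y)) = 4 implies 3 = 3
x iff z = 1 iff 3 = 2
y iff y = 3 iff 3 = 4
y or x = 3 or 1 = 3
(y iff y) implies (y or x) = 4 implies 3 = 3
(x iff z) iff ((y iff y) implies (y or x)) = 2 iff 3 = 3
(((y or x) implies z) implies (y iff (z iff y))) iff ((x iff z) iff ((y iff y) implies (y or x))) = 3 iff 3 = 4
x implies y = 1 implies 3 = 4
not (x implies y) = not 4 = 0
not y = not 3 = 1
not (x implies y) implies not y = 0 implies 1 = 4
y iff y = 3 iff 3 = 4
y or y = 3 or 3 = 3
x iff z = 1 iff 3 = 2
not (x iff z) = not 2 = 2
(y or y) implies not (x iff z) = 3 implies 2 = 3
(y iff y) iff ((y or y) implies not (x iff z)) = 4 iff 3 = 3
not ((y iff y) iff ((y or y) implies not (x iff z))) = not 3 = 1
(not (x implies y) implies not y) iff not ((y iff y) iff ((y or y) implies not (x iff z))) = 4 iff 1 = 1
((((y or x) implies z) implies (y iff (z iff y))) iff ((x iff z) iff ((y iff y) implies (y or x)))) implies ((not (x implies y) implies not y) iff not ((y iff y) iff ((y or y) implies not (x iff z)))) = 4 implies 1 = 1

1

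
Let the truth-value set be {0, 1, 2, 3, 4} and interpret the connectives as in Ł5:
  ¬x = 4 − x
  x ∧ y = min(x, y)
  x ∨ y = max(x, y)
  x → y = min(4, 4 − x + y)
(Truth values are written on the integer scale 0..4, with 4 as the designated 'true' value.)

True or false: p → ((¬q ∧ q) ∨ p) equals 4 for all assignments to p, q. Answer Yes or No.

At p = 2, q = 4, for instance:
¬q = ¬4 = 0
¬q ∧ q = 0 ∧ 4 = 0
(¬q ∧ q) ∨ p = 0 ∨ 2 = 2
p → ((¬q ∧ q) ∨ p) = 2 → 2 = 4
and checking the remaining 24 assignments likewise gives ≥ 4 in every case.

Yes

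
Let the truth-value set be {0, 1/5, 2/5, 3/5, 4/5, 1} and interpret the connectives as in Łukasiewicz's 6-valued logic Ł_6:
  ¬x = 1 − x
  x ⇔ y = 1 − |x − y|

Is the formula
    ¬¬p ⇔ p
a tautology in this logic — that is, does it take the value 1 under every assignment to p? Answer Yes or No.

Yes

p = 0 ↦ 1
p = 1/5 ↦ 1
p = 2/5 ↦ 1
p = 3/5 ↦ 1
p = 4/5 ↦ 1
p = 1 ↦ 1
Every assignment gives a value ≥ 1.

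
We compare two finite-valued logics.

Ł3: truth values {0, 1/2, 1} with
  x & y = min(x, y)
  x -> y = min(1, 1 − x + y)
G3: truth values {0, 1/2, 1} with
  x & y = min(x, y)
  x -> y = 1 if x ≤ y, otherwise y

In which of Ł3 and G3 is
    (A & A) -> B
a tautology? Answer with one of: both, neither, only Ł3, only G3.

In Ł3: at A = 1/2, B = 0 the value is 1/2 — not a tautology.
In G3: at A = 1/2, B = 0 the value is 0 — not a tautology.

neither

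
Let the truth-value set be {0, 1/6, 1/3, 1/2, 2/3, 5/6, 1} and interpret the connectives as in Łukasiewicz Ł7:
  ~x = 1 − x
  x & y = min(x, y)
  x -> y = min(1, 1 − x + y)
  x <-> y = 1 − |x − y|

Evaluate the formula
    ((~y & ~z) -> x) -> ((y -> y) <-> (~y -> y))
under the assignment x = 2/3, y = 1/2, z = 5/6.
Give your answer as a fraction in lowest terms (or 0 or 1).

1

~y = ~1/2 = 1/2
~z = ~5/6 = 1/6
~y & ~z = 1/2 & 1/6 = 1/6
(~y & ~z) -> x = 1/6 -> 2/3 = 1
y -> y = 1/2 -> 1/2 = 1
~y = ~1/2 = 1/2
~y -> y = 1/2 -> 1/2 = 1
(y -> y) <-> (~y -> y) = 1 <-> 1 = 1
((~y & ~z) -> x) -> ((y -> y) <-> (~y -> y)) = 1 -> 1 = 1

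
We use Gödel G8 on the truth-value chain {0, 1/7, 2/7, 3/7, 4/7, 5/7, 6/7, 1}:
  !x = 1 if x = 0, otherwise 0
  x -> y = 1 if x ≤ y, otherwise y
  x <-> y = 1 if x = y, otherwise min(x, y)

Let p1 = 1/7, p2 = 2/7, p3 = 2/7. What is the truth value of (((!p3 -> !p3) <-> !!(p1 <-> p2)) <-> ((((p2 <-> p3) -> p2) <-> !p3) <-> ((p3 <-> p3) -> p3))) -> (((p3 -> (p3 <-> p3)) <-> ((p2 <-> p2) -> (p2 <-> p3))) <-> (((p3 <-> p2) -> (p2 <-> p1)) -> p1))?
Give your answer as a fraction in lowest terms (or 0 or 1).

1

!p3 = !2/7 = 0
!p3 = !2/7 = 0
!p3 -> !p3 = 0 -> 0 = 1
p1 <-> p2 = 1/7 <-> 2/7 = 1/7
!(p1 <-> p2) = !1/7 = 0
!!(p1 <-> p2) = !0 = 1
(!p3 -> !p3) <-> !!(p1 <-> p2) = 1 <-> 1 = 1
p2 <-> p3 = 2/7 <-> 2/7 = 1
(p2 <-> p3) -> p2 = 1 -> 2/7 = 2/7
!p3 = !2/7 = 0
((p2 <-> p3) -> p2) <-> !p3 = 2/7 <-> 0 = 0
p3 <-> p3 = 2/7 <-> 2/7 = 1
(p3 <-> p3) -> p3 = 1 -> 2/7 = 2/7
(((p2 <-> p3) -> p2) <-> !p3) <-> ((p3 <-> p3) -> p3) = 0 <-> 2/7 = 0
((!p3 -> !p3) <-> !!(p1 <-> p2)) <-> ((((p2 <-> p3) -> p2) <-> !p3) <-> ((p3 <-> p3) -> p3)) = 1 <-> 0 = 0
p3 <-> p3 = 2/7 <-> 2/7 = 1
p3 -> (p3 <-> p3) = 2/7 -> 1 = 1
p2 <-> p2 = 2/7 <-> 2/7 = 1
p2 <-> p3 = 2/7 <-> 2/7 = 1
(p2 <-> p2) -> (p2 <-> p3) = 1 -> 1 = 1
(p3 -> (p3 <-> p3)) <-> ((p2 <-> p2) -> (p2 <-> p3)) = 1 <-> 1 = 1
p3 <-> p2 = 2/7 <-> 2/7 = 1
p2 <-> p1 = 2/7 <-> 1/7 = 1/7
(p3 <-> p2) -> (p2 <-> p1) = 1 -> 1/7 = 1/7
((p3 <-> p2) -> (p2 <-> p1)) -> p1 = 1/7 -> 1/7 = 1
((p3 -> (p3 <-> p3)) <-> ((p2 <-> p2) -> (p2 <-> p3))) <-> (((p3 <-> p2) -> (p2 <-> p1)) -> p1) = 1 <-> 1 = 1
(((!p3 -> !p3) <-> !!(p1 <-> p2)) <-> ((((p2 <-> p3) -> p2) <-> !p3) <-> ((p3 <-> p3) -> p3))) -> (((p3 -> (p3 <-> p3)) <-> ((p2 <-> p2) -> (p2 <-> p3))) <-> (((p3 <-> p2) -> (p2 <-> p1)) -> p1)) = 0 -> 1 = 1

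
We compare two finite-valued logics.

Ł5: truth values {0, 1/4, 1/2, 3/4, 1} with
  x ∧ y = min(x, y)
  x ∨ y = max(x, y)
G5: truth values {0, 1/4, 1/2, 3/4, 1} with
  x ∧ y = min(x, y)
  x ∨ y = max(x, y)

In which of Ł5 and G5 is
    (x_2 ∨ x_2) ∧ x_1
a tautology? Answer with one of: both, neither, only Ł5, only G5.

In Ł5: at x_1 = 0, x_2 = 0 the value is 0 — not a tautology.
In G5: at x_1 = 0, x_2 = 0 the value is 0 — not a tautology.

neither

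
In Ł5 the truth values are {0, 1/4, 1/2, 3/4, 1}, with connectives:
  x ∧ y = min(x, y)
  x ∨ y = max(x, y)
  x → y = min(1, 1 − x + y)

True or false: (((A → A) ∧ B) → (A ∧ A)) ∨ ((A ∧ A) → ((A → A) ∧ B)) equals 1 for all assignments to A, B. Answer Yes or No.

Yes

At A = 1/2, B = 1/2, for instance:
A → A = 1/2 → 1/2 = 1
(A → A) ∧ B = 1 ∧ 1/2 = 1/2
A ∧ A = 1/2 ∧ 1/2 = 1/2
((A → A) ∧ B) → (A ∧ A) = 1/2 → 1/2 = 1
(A ∧ A) → ((A → A) ∧ B) = 1/2 → 1/2 = 1
(((A → A) ∧ B) → (A ∧ A)) ∨ ((A ∧ A) → ((A → A) ∧ B)) = 1 ∨ 1 = 1
and checking the remaining 24 assignments likewise gives ≥ 1 in every case.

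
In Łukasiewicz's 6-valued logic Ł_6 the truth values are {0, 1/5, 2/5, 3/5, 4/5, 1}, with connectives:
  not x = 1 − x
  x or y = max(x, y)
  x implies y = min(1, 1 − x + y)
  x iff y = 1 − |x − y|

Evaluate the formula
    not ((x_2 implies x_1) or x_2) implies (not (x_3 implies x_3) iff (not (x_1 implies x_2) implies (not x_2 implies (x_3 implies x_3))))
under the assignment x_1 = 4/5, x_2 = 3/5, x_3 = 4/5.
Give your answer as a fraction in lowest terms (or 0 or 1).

1

x_2 implies x_1 = 3/5 implies 4/5 = 1
(x_2 implies x_1) or x_2 = 1 or 3/5 = 1
not ((x_2 implies x_1) or x_2) = not 1 = 0
x_3 implies x_3 = 4/5 implies 4/5 = 1
not (x_3 implies x_3) = not 1 = 0
x_1 implies x_2 = 4/5 implies 3/5 = 4/5
not (x_1 implies x_2) = not 4/5 = 1/5
not x_2 = not 3/5 = 2/5
x_3 implies x_3 = 4/5 implies 4/5 = 1
not x_2 implies (x_3 implies x_3) = 2/5 implies 1 = 1
not (x_1 implies x_2) implies (not x_2 implies (x_3 implies x_3)) = 1/5 implies 1 = 1
not (x_3 implies x_3) iff (not (x_1 implies x_2) implies (not x_2 implies (x_3 implies x_3))) = 0 iff 1 = 0
not ((x_2 implies x_1) or x_2) implies (not (x_3 implies x_3) iff (not (x_1 implies x_2) implies (not x_2 implies (x_3 implies x_3)))) = 0 implies 0 = 1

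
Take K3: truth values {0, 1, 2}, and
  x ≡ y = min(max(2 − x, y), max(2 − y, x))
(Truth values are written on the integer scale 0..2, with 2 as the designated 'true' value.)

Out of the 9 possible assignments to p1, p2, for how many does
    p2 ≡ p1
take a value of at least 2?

2

p1 = 0, p2 = 0 ↦ 2  ≥
p1 = 0, p2 = 1 ↦ 1  <
p1 = 0, p2 = 2 ↦ 0  <
p1 = 1, p2 = 0 ↦ 1  <
p1 = 1, p2 = 1 ↦ 1  <
p1 = 1, p2 = 2 ↦ 1  <
p1 = 2, p2 = 0 ↦ 0  <
p1 = 2, p2 = 1 ↦ 1  <
p1 = 2, p2 = 2 ↦ 2  ≥
So 2 of the 9 assignments meet the threshold.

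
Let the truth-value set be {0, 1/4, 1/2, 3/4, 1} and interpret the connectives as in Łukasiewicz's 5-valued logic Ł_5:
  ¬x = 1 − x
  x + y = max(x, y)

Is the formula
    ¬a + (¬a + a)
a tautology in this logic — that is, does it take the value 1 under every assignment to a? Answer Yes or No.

No

Counterexample: take a = 1/4.
¬a = ¬1/4 = 3/4
¬a + a = 3/4 + 1/4 = 3/4
¬a + (¬a + a) = 3/4 + 3/4 = 3/4
This gives 3/4 ≠ 1.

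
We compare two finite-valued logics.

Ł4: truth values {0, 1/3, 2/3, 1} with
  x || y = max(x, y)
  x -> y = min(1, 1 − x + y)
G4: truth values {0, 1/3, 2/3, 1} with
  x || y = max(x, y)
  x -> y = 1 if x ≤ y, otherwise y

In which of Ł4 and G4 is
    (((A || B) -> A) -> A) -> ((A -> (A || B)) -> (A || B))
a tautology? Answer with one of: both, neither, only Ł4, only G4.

only Ł4

In Ł4: every assignment gives 1 — tautology.
In G4: at A = 0, B = 1/3 the value is 1/3 — not a tautology.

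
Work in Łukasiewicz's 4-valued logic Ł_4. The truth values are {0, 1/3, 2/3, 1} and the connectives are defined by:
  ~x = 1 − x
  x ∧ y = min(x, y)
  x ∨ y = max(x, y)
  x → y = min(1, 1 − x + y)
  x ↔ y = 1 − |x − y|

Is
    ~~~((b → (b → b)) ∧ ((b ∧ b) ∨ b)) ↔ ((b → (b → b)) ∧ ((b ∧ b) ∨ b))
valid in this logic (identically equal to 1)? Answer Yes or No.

No

Counterexample: take b = 0.
b → b = 0 → 0 = 1
b → (b → b) = 0 → 1 = 1
b ∧ b = 0 ∧ 0 = 0
(b ∧ b) ∨ b = 0 ∨ 0 = 0
(b → (b → b)) ∧ ((b ∧ b) ∨ b) = 1 ∧ 0 = 0
~((b → (b → b)) ∧ ((b ∧ b) ∨ b)) = ~0 = 1
~~((b → (b → b)) ∧ ((b ∧ b) ∨ b)) = ~1 = 0
~~~((b → (b → b)) ∧ ((b ∧ b) ∨ b)) = ~0 = 1
b → b = 0 → 0 = 1
b → (b → b) = 0 → 1 = 1
b ∧ b = 0 ∧ 0 = 0
(b ∧ b) ∨ b = 0 ∨ 0 = 0
(b → (b → b)) ∧ ((b ∧ b) ∨ b) = 1 ∧ 0 = 0
~~~((b → (b → b)) ∧ ((b ∧ b) ∨ b)) ↔ ((b → (b → b)) ∧ ((b ∧ b) ∨ b)) = 1 ↔ 0 = 0
This gives 0 ≠ 1.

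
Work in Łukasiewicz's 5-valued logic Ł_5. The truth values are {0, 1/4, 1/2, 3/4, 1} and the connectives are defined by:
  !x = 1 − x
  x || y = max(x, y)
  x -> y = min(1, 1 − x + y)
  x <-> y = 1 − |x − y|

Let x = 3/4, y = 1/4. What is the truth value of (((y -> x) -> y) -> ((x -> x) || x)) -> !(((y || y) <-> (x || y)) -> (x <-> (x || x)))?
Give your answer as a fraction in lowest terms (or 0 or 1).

0

y -> x = 1/4 -> 3/4 = 1
(y -> x) -> y = 1 -> 1/4 = 1/4
x -> x = 3/4 -> 3/4 = 1
(x -> x) || x = 1 || 3/4 = 1
((y -> x) -> y) -> ((x -> x) || x) = 1/4 -> 1 = 1
y || y = 1/4 || 1/4 = 1/4
x || y = 3/4 || 1/4 = 3/4
(y || y) <-> (x || y) = 1/4 <-> 3/4 = 1/2
x || x = 3/4 || 3/4 = 3/4
x <-> (x || x) = 3/4 <-> 3/4 = 1
((y || y) <-> (x || y)) -> (x <-> (x || x)) = 1/2 -> 1 = 1
!(((y || y) <-> (x || y)) -> (x <-> (x || x))) = !1 = 0
(((y -> x) -> y) -> ((x -> x) || x)) -> !(((y || y) <-> (x || y)) -> (x <-> (x || x))) = 1 -> 0 = 0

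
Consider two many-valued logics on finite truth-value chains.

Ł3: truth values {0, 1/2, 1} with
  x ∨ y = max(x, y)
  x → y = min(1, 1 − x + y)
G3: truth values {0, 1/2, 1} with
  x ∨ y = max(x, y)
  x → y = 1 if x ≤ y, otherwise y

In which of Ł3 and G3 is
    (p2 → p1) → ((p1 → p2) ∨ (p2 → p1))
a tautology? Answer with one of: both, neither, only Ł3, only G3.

both

In Ł3: every assignment gives 1 — tautology.
In G3: every assignment gives 1 — tautology.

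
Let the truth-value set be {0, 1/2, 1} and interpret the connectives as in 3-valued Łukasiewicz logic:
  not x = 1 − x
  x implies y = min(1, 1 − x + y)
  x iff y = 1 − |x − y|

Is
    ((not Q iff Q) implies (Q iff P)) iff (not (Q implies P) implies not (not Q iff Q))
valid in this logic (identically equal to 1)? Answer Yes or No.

Counterexample: take P = 1, Q = 1/2.
not Q = not 1/2 = 1/2
not Q iff Q = 1/2 iff 1/2 = 1
Q iff P = 1/2 iff 1 = 1/2
(not Q iff Q) implies (Q iff P) = 1 implies 1/2 = 1/2
Q implies P = 1/2 implies 1 = 1
not (Q implies P) = not 1 = 0
not Q = not 1/2 = 1/2
not Q iff Q = 1/2 iff 1/2 = 1
not (not Q iff Q) = not 1 = 0
not (Q implies P) implies not (not Q iff Q) = 0 implies 0 = 1
((not Q iff Q) implies (Q iff P)) iff (not (Q implies P) implies not (not Q iff Q)) = 1/2 iff 1 = 1/2
This gives 1/2 ≠ 1.

No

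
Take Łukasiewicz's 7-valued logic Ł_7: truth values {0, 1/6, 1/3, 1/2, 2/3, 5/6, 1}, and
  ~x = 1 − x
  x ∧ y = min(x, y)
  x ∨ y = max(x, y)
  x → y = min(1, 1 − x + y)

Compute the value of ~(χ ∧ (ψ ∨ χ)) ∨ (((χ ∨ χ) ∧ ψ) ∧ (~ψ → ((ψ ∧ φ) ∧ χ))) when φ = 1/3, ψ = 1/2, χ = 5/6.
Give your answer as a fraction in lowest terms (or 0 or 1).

1/2

ψ ∨ χ = 1/2 ∨ 5/6 = 5/6
χ ∧ (ψ ∨ χ) = 5/6 ∧ 5/6 = 5/6
~(χ ∧ (ψ ∨ χ)) = ~5/6 = 1/6
χ ∨ χ = 5/6 ∨ 5/6 = 5/6
(χ ∨ χ) ∧ ψ = 5/6 ∧ 1/2 = 1/2
~ψ = ~1/2 = 1/2
ψ ∧ φ = 1/2 ∧ 1/3 = 1/3
(ψ ∧ φ) ∧ χ = 1/3 ∧ 5/6 = 1/3
~ψ → ((ψ ∧ φ) ∧ χ) = 1/2 → 1/3 = 5/6
((χ ∨ χ) ∧ ψ) ∧ (~ψ → ((ψ ∧ φ) ∧ χ)) = 1/2 ∧ 5/6 = 1/2
~(χ ∧ (ψ ∨ χ)) ∨ (((χ ∨ χ) ∧ ψ) ∧ (~ψ → ((ψ ∧ φ) ∧ χ))) = 1/6 ∨ 1/2 = 1/2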